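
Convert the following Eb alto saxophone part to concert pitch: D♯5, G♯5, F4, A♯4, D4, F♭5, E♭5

F#4 B4 Ab3 C#4 F3 Abb4 Gb4

Written C4 on the Eb alto saxophone sounds as Eb3, a major sixth lower; apply that shift to every note.
D#5 -> F#4
G#5 -> B4
F4 -> Ab3
A#4 -> C#4
D4 -> F3
Fb5 -> Abb4
Eb5 -> Gb4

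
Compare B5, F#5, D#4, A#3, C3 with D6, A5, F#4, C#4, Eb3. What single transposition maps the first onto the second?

up a minor third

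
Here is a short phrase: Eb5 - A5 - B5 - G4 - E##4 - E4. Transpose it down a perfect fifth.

Eb5 → Ab4
A5 → D5
B5 → E5
G4 → C4
E##4 → A##3
E4 → A3

Ab4 D5 E5 C4 A##3 A3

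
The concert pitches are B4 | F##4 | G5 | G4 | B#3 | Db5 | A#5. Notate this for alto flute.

The alto flute sounds a perfect fourth below written, so the written part must be a perfect fourth above concert — transpose each note up.
B4 to E5
F##4 to B#4
G5 to C6
G4 to C5
B#3 to E#4
Db5 to Gb5
A#5 to D#6

E5 B#4 C6 C5 E#4 Gb5 D#6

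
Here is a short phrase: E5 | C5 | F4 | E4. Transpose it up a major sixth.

C#6 A5 D5 C#5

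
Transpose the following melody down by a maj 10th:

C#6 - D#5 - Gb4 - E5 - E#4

C#6 becomes A4
D#5 becomes B3
Gb4 becomes Ebb3
E5 becomes C4
E#4 becomes C#3

A4 B3 Ebb3 C4 C#3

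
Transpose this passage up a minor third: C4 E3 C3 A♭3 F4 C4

Eb4 G3 Eb3 Cb4 Ab4 Eb4

A minor third up from C4 gives Eb4.
E3: a third up reaches G, and 3 semitones makes it G3.
A minor third up from C3 gives Eb3.
Ab3: a third up reaches C, and 3 semitones makes it Cb4.
A minor third up from F4 gives Ab4.
A minor third up from C4 gives Eb4.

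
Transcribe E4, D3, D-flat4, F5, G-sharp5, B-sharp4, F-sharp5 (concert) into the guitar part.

E5 D4 Db5 F6 G#6 B#5 F#6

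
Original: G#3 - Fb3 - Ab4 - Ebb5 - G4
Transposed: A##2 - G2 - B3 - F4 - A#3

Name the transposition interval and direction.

down a diminished seventh

Take the first pair: G#3 → A##2. G to A spans 7 letter names, so the interval is some kind of seventh.
A##2 to G#3 is 9 semitones, which makes it a diminished seventh; the second version is lower, so the direction is down.
Checking another pair — G4 → A#3 — gives the same interval.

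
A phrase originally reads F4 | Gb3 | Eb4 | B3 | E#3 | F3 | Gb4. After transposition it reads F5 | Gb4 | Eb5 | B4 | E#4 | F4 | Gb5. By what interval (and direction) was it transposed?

up a perfect octave

From F4 to F5 is 8 letter names — an octave of some quality.
F4 to F5 is 12 semitones, which makes it a perfect octave; the second version is higher, so the direction is up.
Checking another pair — Gb4 → Gb5 — gives the same interval.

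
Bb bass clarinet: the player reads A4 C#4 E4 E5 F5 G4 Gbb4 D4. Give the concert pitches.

G3 B2 D3 D4 Eb4 F3 Fbb3 C3

Written C4 on the Bb bass clarinet sounds as Bb2, a major ninth lower; apply that shift to every note.
A4 to G3
C#4 to B2
E4 to D3
E5 to D4
F5 to Eb4
G4 to F3
Gbb4 to Fbb3
D4 to C3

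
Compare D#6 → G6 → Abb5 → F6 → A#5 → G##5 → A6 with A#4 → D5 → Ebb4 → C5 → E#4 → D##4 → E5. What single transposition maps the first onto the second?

down a perfect eleventh

From D#6 to A#4 is 11 letter names — an eleventh of some quality.
A#4 to D#6 is 17 semitones, which makes it a perfect eleventh; the second version is lower, so the direction is down.
Checking another pair — A6 → E5 — gives the same interval.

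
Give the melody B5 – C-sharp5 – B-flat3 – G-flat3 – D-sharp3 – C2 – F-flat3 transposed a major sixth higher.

B5 -> G#6
C#5 -> A#5
Bb3 -> G4
Gb3 -> Eb4
D#3 -> B#3
C2 -> A2
Fb3 -> Db4

G#6 A#5 G4 Eb4 B#3 A2 Db4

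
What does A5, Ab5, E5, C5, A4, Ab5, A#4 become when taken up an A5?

E#6 E6 B#5 G#5 E#5 E6 E##5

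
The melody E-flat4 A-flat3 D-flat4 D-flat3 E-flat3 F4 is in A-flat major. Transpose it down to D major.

A-flat major to D major down is a diminished fifth, so every note moves down by that interval.
Eb4 → A3
Ab3 → D3
Db4 → G3
Db3 → G2
Eb3 → A2
F4 → B3

A3 D3 G3 G2 A2 B3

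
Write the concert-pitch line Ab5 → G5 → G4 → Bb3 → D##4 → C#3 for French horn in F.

The French horn in F sounds a perfect fifth below written, so the written part must be a perfect fifth above concert — transpose each note up.
Ab5 -> Eb6
G5 -> D6
G4 -> D5
Bb3 -> F4
D##4 -> A##4
C#3 -> G#3

Eb6 D6 D5 F4 A##4 G#3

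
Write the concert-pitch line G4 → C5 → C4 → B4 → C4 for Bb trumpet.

Written C4 sounds as Bb3 on the Bb trumpet, so concert pitches are written a major second up.
G4 to A4
C5 to D5
C4 to D4
B4 to C#5
C4 to D4

A4 D5 D4 C#5 D4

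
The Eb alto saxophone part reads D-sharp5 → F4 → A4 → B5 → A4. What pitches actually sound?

F#4 Ab3 C4 D5 C4

Written C4 on the Eb alto saxophone sounds as Eb3, a major sixth lower; apply that shift to every note.
D#5 -> F#4
F4 -> Ab3
A4 -> C4
B5 -> D5
A4 -> C4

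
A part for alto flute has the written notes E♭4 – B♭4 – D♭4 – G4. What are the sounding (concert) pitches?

The alto flute sounds a perfect fourth below written, so transpose each written note down a perfect fourth.
Eb4 gives Bb3
Bb4 gives F4
Db4 gives Ab3
G4 gives D4

Bb3 F4 Ab3 D4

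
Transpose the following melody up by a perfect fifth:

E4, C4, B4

B4 G4 F#5

E4 to B4
C4 to G4
B4 to F#5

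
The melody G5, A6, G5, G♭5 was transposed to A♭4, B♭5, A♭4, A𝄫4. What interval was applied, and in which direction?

down a major seventh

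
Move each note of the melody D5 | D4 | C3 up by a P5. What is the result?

D5 up a perfect fifth is A5.
D4 up a perfect fifth is A4.
C3: a fifth up reaches G, and 7 semitones makes it G3.

A5 A4 G3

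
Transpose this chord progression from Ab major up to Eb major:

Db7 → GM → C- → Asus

Ab7 DM G- Esus

Ab major up to Eb major is a perfect fifth; each chord root moves by that interval while the quality stays the same.
Db7: root Db up a perfect fifth → Ab, giving Ab7.
GM: root G up a perfect fifth → D, giving DM.
C-: root C up a perfect fifth → G, giving G-.
Asus: root A up a perfect fifth → E, giving Esus.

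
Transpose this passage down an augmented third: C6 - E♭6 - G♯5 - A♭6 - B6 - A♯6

C6 down an augmented third is Abb5.
Eb6: a third down reaches C, and 5 semitones makes it Cbb6.
G#5 down an augmented third is Eb5.
Ab6 down an augmented third is Fbb6.
An augmented third down from B6 gives Gb6.
An augmented third down from A#6 gives F6.

Abb5 Cbb6 Eb5 Fbb6 Gb6 F6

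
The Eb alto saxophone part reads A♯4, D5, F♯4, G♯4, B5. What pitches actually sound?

C#4 F4 A3 B3 D5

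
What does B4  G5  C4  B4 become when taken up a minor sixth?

G5 Eb6 Ab4 G5

B4: a sixth up reaches G, and 8 semitones makes it G5.
G5 up a minor sixth is Eb6.
A minor sixth up from C4 gives Ab4.
A minor sixth up from B4 gives G5.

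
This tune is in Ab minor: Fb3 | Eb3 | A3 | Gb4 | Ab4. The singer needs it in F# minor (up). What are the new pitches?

From Ab up to F# is an augmented sixth; apply that to each pitch.
Fb3 to D4
Eb3 to C#4
A3 to F##4
Gb4 to E5
Ab4 to F#5

D4 C#4 F##4 E5 F#5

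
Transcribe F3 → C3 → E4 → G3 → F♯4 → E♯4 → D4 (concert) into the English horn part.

The English horn sounds a perfect fifth below written, so the written part must be a perfect fifth above concert — transpose each note up.
F3 gives C4
C3 gives G3
E4 gives B4
G3 gives D4
F#4 gives C#5
E#4 gives B#4
D4 gives A4

C4 G3 B4 D4 C#5 B#4 A4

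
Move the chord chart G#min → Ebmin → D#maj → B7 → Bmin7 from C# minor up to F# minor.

C# minor up to F# minor is a perfect fourth; each chord root moves by that interval while the quality stays the same.
G#min: root G# up a perfect fourth → C#, giving C#min.
Ebmin: root Eb up a perfect fourth → Ab, giving Abmin.
D#maj: root D# up a perfect fourth → G#, giving G#maj.
B7: root B up a perfect fourth → E, giving E7.
Bmin7: root B up a perfect fourth → E, giving Emin7.

C#min Abmin G#maj E7 Emin7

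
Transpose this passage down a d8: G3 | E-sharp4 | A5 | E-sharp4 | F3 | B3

G3 gives G#2
E#4 gives E##3
A5 gives A#4
E#4 gives E##3
F3 gives F#2
B3 gives B#2

G#2 E##3 A#4 E##3 F#2 B#2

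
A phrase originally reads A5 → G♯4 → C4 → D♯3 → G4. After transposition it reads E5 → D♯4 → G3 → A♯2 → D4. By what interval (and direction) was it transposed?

Take the first pair: A5 → E5. A to E spans 4 letter names, so the interval is some kind of fourth.
E5 to A5 is 5 semitones, which makes it a perfect fourth; the second version is lower, so the direction is down.
Checking another pair — G4 → D4 — gives the same interval.

down a perfect fourth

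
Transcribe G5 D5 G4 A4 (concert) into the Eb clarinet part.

Written C4 sounds as Eb4 on the Eb clarinet, so concert pitches are written a minor third down.
G5 to E5
D5 to B4
G4 to E4
A4 to F#4

E5 B4 E4 F#4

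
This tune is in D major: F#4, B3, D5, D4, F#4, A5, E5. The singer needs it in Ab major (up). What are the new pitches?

From D up to Ab is a diminished fifth; apply that to each pitch.
F#4 → C5
B3 → F4
D5 → Ab5
D4 → Ab4
F#4 → C5
A5 → Eb6
E5 → Bb5

C5 F4 Ab5 Ab4 C5 Eb6 Bb5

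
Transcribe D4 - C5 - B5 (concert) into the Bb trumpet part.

E4 D5 C#6

Written C4 sounds as Bb3 on the Bb trumpet, so concert pitches are written a major second up.
D4 → E4
C5 → D5
B5 → C#6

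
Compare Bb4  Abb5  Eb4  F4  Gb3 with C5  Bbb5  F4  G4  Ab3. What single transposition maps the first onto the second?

up a major second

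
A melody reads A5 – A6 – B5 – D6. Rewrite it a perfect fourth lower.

E5 E6 F#5 A5

A5 becomes E5
A6 becomes E6
B5 becomes F#5
D6 becomes A5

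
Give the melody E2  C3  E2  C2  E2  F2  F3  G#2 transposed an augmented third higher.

E2 becomes G##2
C3 becomes E#3
E2 becomes G##2
C2 becomes E#2
E2 becomes G##2
F2 becomes A#2
F3 becomes A#3
G#2 becomes B##2

G##2 E#3 G##2 E#2 G##2 A#2 A#3 B##2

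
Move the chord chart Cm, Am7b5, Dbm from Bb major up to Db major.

Bb major up to Db major is a minor third; each chord root moves by that interval while the quality stays the same.
Cm: root C up a minor third → Eb, giving Ebm.
Am7b5: root A up a minor third → C, giving Cm7b5.
Dbm: root Db up a minor third → Fb, giving Fbm.

Ebm Cm7b5 Fbm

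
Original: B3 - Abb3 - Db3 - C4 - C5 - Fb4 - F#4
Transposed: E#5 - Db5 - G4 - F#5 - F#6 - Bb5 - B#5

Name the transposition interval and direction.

From B3 to E#5 is 11 letter names — an eleventh of some quality.
B3 to E#5 is 18 semitones, which makes it an augmented eleventh; the second version is higher, so the direction is up.
Checking another pair — F#4 → B#5 — gives the same interval.

up an augmented eleventh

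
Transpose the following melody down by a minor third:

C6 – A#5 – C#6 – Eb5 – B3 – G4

A minor third down from C6 gives A5.
A minor third down from A#5 gives F##5.
A minor third down from C#6 gives A#5.
Eb5 down a minor third is C5.
B3 down a minor third is G#3.
G4 down a minor third is E4.

A5 F##5 A#5 C5 G#3 E4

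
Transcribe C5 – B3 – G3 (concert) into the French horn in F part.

The French horn in F sounds a perfect fifth below written, so the written part must be a perfect fifth above concert — transpose each note up.
C5 becomes G5
B3 becomes F#4
G3 becomes D4

G5 F#4 D4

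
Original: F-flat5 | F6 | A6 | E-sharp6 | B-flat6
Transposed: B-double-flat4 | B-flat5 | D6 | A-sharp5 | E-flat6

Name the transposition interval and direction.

Take the first pair: Fb5 → Bbb4. F to B spans 5 letter names, so the interval is some kind of fifth.
Bbb4 to Fb5 is 7 semitones, which makes it a perfect fifth; the second version is lower, so the direction is down.
Checking another pair — Bb6 → Eb6 — gives the same interval.

down a perfect fifth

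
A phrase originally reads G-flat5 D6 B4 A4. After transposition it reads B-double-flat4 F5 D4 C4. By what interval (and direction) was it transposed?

down a major sixth

Take the first pair: Gb5 → Bbb4. G to B spans 6 letter names, so the interval is some kind of sixth.
Bbb4 to Gb5 is 9 semitones, which makes it a major sixth; the second version is lower, so the direction is down.
Checking another pair — A4 → C4 — gives the same interval.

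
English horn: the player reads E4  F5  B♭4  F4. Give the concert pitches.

A3 Bb4 Eb4 Bb3

Written C4 on the English horn sounds as F3, a perfect fifth lower; apply that shift to every note.
E4 to A3
F5 to Bb4
Bb4 to Eb4
F4 to Bb3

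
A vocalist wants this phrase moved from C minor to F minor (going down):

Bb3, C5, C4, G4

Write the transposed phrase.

C minor to F minor down is a perfect fifth, so every note moves down by that interval.
Bb3 becomes Eb3
C5 becomes F4
C4 becomes F3
G4 becomes C4

Eb3 F4 F3 C4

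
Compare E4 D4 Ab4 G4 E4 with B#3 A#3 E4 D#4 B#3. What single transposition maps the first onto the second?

down a diminished fourth

Take the first pair: E4 → B#3. E to B spans 4 letter names, so the interval is some kind of fourth.
B#3 to E4 is 4 semitones, which makes it a diminished fourth; the second version is lower, so the direction is down.
Checking another pair — E4 → B#3 — gives the same interval.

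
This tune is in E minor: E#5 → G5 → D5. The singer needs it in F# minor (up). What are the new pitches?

E minor to F# minor up is a major second, so every note moves up by that interval.
E#5 -> F##5
G5 -> A5
D5 -> E5

F##5 A5 E5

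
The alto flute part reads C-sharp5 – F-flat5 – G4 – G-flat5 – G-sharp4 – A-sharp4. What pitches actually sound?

G#4 Cb5 D4 Db5 D#4 E#4

The alto flute sounds a perfect fourth below written, so transpose each written note down a perfect fourth.
C#5 becomes G#4
Fb5 becomes Cb5
G4 becomes D4
Gb5 becomes Db5
G#4 becomes D#4
A#4 becomes E#4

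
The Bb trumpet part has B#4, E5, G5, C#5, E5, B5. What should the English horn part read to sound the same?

E#5 A5 C6 F#5 A5 E6

First find concert pitch: the Bb trumpet sounds a major second below written, so B#4 E5 G5 C#5 E5 B5 sounds A#4 D5 F5 B4 D5 A5.
Then write for English horn: it sounds a perfect fifth below written, so the part must be a perfect fifth above concert.
A#4 → E#5
D5 → A5
F5 → C6
B4 → F#5
D5 → A5
A5 → E6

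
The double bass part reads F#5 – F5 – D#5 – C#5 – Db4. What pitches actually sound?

F#4 F4 D#4 C#4 Db3

The double bass sounds a perfect octave below written, so transpose each written note down a perfect octave.
F#5 to F#4
F5 to F4
D#5 to D#4
C#5 to C#4
Db4 to Db3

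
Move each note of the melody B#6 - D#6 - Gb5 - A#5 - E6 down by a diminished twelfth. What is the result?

E##5 G##4 C4 D##4 A#4

B#6 → E##5
D#6 → G##4
Gb5 → C4
A#5 → D##4
E6 → A#4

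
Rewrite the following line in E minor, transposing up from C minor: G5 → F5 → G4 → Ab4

C minor to E minor up is a major third, so every note moves up by that interval.
G5 to B5
F5 to A5
G4 to B4
Ab4 to C5

B5 A5 B4 C5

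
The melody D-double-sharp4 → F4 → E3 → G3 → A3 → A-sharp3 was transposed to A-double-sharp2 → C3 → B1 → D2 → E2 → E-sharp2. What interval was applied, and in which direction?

down a perfect eleventh

From D##4 to A##2 is 11 letter names — an eleventh of some quality.
A##2 to D##4 is 17 semitones, which makes it a perfect eleventh; the second version is lower, so the direction is down.
Checking another pair — A#3 → E#2 — gives the same interval.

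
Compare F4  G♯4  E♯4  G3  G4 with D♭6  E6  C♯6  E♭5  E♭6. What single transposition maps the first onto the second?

From F4 to Db6 is 13 letter names — a thirteenth of some quality.
F4 to Db6 is 20 semitones, which makes it a minor thirteenth; the second version is higher, so the direction is up.
Checking another pair — G4 → Eb6 — gives the same interval.

up a minor thirteenth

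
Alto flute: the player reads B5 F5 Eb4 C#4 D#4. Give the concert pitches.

F#5 C5 Bb3 G#3 A#3

Written C4 on the alto flute sounds as G3, a perfect fourth lower; apply that shift to every note.
B5 -> F#5
F5 -> C5
Eb4 -> Bb3
C#4 -> G#3
D#4 -> A#3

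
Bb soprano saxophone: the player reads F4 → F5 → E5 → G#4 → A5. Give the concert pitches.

The Bb soprano saxophone sounds a major second below written, so transpose each written note down a major second.
F4 -> Eb4
F5 -> Eb5
E5 -> D5
G#4 -> F#4
A5 -> G5

Eb4 Eb5 D5 F#4 G5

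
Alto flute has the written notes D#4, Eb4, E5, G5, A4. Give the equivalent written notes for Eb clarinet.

F##3 G3 G#4 B4 C#4

First find concert pitch: the alto flute sounds a perfect fourth below written, so D#4 Eb4 E5 G5 A4 sounds A#3 Bb3 B4 D5 E4.
Then write for Eb clarinet: it sounds a minor third above written, so the part must be a minor third below concert.
A#3 → F##3
Bb3 → G3
B4 → G#4
D5 → B4
E4 → C#4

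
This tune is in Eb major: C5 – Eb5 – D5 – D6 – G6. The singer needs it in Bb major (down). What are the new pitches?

G4 Bb4 A4 A5 D6

Eb major to Bb major down is a perfect fourth, so every note moves down by that interval.
C5 → G4
Eb5 → Bb4
D5 → A4
D6 → A5
G6 → D6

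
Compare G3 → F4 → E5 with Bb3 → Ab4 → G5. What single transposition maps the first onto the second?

up a minor third

From G3 to Bb3 is 3 letter names — a third of some quality.
G3 to Bb3 is 3 semitones, which makes it a minor third; the second version is higher, so the direction is up.
Checking another pair — E5 → G5 — gives the same interval.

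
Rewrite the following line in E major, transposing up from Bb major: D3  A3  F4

G#3 D#4 B4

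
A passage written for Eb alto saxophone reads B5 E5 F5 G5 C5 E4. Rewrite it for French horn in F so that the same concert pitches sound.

A5 D5 Eb5 F5 Bb4 D4

First find concert pitch: the Eb alto saxophone sounds a major sixth below written, so B5 E5 F5 G5 C5 E4 sounds D5 G4 Ab4 Bb4 Eb4 G3.
Then write for French horn in F: it sounds a perfect fifth below written, so the part must be a perfect fifth above concert.
D5 → A5
G4 → D5
Ab4 → Eb5
Bb4 → F5
Eb4 → Bb4
G3 → D4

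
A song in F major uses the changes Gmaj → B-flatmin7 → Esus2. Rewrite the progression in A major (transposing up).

F major up to A major is a major third; each chord root moves by that interval while the quality stays the same.
Gmaj: root G up a major third → B, giving Bmaj.
B-flatmin7: root B-flat up a major third → D, giving Dmin7.
Esus2: root E up a major third → G#, giving G#sus2.

Bmaj Dmin7 G#sus2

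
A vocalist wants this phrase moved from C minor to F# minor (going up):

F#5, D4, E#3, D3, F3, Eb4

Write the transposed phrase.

B#5 G#4 A##3 G#3 B3 A4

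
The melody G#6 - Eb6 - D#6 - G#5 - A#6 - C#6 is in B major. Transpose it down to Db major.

Bb5 Gbb5 F5 Bb4 C6 Eb5

B major to Db major down is an augmented sixth, so every note moves down by that interval.
G#6 to Bb5
Eb6 to Gbb5
D#6 to F5
G#5 to Bb4
A#6 to C6
C#6 to Eb5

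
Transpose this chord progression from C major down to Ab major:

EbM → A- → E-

C major down to Ab major is a major third; each chord root moves by that interval while the quality stays the same.
EbM: root Eb down a major third → Cb, giving CbM.
A-: root A down a major third → F, giving F-.
E-: root E down a major third → C, giving C-.

CbM F- C-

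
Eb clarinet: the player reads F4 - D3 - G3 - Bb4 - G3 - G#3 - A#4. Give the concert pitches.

Ab4 F3 Bb3 Db5 Bb3 B3 C#5

The Eb clarinet sounds a minor third above written, so transpose each written note up a minor third.
F4 -> Ab4
D3 -> F3
G3 -> Bb3
Bb4 -> Db5
G3 -> Bb3
G#3 -> B3
A#4 -> C#5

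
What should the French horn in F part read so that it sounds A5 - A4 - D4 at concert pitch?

The French horn in F sounds a perfect fifth below written, so the written part must be a perfect fifth above concert — transpose each note up.
A5 → E6
A4 → E5
D4 → A4

E6 E5 A4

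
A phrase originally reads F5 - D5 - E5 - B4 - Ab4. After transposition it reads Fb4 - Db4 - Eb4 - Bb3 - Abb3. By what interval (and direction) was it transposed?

From F5 to Fb4 is 8 letter names — an octave of some quality.
Fb4 to F5 is 13 semitones, which makes it an augmented octave; the second version is lower, so the direction is down.
Checking another pair — Ab4 → Abb3 — gives the same interval.

down an augmented octave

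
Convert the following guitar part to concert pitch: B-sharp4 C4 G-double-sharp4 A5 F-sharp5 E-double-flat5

Written C4 on the guitar sounds as C3, a perfect octave lower; apply that shift to every note.
B#4 becomes B#3
C4 becomes C3
G##4 becomes G##3
A5 becomes A4
F#5 becomes F#4
Ebb5 becomes Ebb4

B#3 C3 G##3 A4 F#4 Ebb4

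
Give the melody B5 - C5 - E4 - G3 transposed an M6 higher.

B5 gives G#6
C5 gives A5
E4 gives C#5
G3 gives E4

G#6 A5 C#5 E4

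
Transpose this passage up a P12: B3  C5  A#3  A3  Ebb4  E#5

B3 becomes F#5
C5 becomes G6
A#3 becomes E#5
A3 becomes E5
Ebb4 becomes Bbb5
E#5 becomes B#6

F#5 G6 E#5 E5 Bbb5 B#6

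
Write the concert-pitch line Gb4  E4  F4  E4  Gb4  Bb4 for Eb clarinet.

Eb4 C#4 D4 C#4 Eb4 G4

Written C4 sounds as Eb4 on the Eb clarinet, so concert pitches are written a minor third down.
Gb4 -> Eb4
E4 -> C#4
F4 -> D4
E4 -> C#4
Gb4 -> Eb4
Bb4 -> G4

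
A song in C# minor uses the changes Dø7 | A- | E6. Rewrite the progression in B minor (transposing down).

Cø7 G- D6

C# minor down to B minor is a major second; each chord root moves by that interval while the quality stays the same.
Dø7: root D down a major second → C, giving Cø7.
A-: root A down a major second → G, giving G-.
E6: root E down a major second → D, giving D6.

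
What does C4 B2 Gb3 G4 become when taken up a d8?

C4 becomes Cb5
B2 becomes Bb3
Gb3 becomes Gbb4
G4 becomes Gb5

Cb5 Bb3 Gbb4 Gb5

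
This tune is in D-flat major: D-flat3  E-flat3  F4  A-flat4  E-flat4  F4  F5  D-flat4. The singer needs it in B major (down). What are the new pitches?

From D-flat down to B is a diminished third; apply that to each pitch.
Db3 becomes B2
Eb3 becomes C#3
F4 becomes D#4
Ab4 becomes F#4
Eb4 becomes C#4
F4 becomes D#4
F5 becomes D#5
Db4 becomes B3

B2 C#3 D#4 F#4 C#4 D#4 D#5 B3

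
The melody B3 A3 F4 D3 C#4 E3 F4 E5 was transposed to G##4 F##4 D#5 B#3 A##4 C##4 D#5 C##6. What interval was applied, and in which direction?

up an augmented sixth

Take the first pair: B3 → G##4. B to G spans 6 letter names, so the interval is some kind of sixth.
B3 to G##4 is 10 semitones, which makes it an augmented sixth; the second version is higher, so the direction is up.
Checking another pair — E5 → C##6 — gives the same interval.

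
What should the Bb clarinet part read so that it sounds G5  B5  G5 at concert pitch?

A5 C#6 A5

The Bb clarinet sounds a major second below written, so the written part must be a major second above concert — transpose each note up.
G5 -> A5
B5 -> C#6
G5 -> A5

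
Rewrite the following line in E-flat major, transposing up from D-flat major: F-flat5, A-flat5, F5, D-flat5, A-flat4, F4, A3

D-flat major to E-flat major up is a major second, so every note moves up by that interval.
Fb5 to Gb5
Ab5 to Bb5
F5 to G5
Db5 to Eb5
Ab4 to Bb4
F4 to G4
A3 to B3

Gb5 Bb5 G5 Eb5 Bb4 G4 B3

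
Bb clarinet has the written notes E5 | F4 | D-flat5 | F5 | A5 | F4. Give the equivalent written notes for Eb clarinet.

First find concert pitch: the Bb clarinet sounds a major second below written, so E5 F4 D-flat5 F5 A5 F4 sounds D5 Eb4 Cb5 Eb5 G5 Eb4.
Then write for Eb clarinet: it sounds a minor third above written, so the part must be a minor third below concert.
D5 → B4
Eb4 → C4
Cb5 → Ab4
Eb5 → C5
G5 → E5
Eb4 → C4

B4 C4 Ab4 C5 E5 C4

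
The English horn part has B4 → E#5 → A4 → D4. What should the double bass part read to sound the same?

First find concert pitch: the English horn sounds a perfect fifth below written, so B4 E#5 A4 D4 sounds E4 A#4 D4 G3.
Then write for double bass: it sounds a perfect octave below written, so the part must be a perfect octave above concert.
E4 → E5
A#4 → A#5
D4 → D5
G3 → G4

E5 A#5 D5 G4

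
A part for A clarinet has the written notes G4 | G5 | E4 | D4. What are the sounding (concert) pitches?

E4 E5 C#4 B3

The A clarinet sounds a minor third below written, so transpose each written note down a minor third.
G4 gives E4
G5 gives E5
E4 gives C#4
D4 gives B3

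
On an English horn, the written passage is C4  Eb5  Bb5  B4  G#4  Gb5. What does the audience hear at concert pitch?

Written C4 on the English horn sounds as F3, a perfect fifth lower; apply that shift to every note.
C4 -> F3
Eb5 -> Ab4
Bb5 -> Eb5
B4 -> E4
G#4 -> C#4
Gb5 -> Cb5

F3 Ab4 Eb5 E4 C#4 Cb5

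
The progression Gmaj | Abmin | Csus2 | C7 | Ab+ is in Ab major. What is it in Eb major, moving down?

Ab major down to Eb major is a perfect fourth; each chord root moves by that interval while the quality stays the same.
Gmaj: root G down a perfect fourth → D, giving Dmaj.
Abmin: root Ab down a perfect fourth → Eb, giving Ebmin.
Csus2: root C down a perfect fourth → G, giving Gsus2.
C7: root C down a perfect fourth → G, giving G7.
Ab+: root Ab down a perfect fourth → Eb, giving Eb+.

Dmaj Ebmin Gsus2 G7 Eb+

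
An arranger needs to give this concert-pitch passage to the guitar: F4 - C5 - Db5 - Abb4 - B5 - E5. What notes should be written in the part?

F5 C6 Db6 Abb5 B6 E6

Written C4 sounds as C3 on the guitar, so concert pitches are written a perfect octave up.
F4 → F5
C5 → C6
Db5 → Db6
Abb4 → Abb5
B5 → B6
E5 → E6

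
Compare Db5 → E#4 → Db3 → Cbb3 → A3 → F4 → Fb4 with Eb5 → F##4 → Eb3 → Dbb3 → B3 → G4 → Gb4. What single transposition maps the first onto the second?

up a major second

Take the first pair: Db5 → Eb5. D to E spans 2 letter names, so the interval is some kind of second.
Db5 to Eb5 is 2 semitones, which makes it a major second; the second version is higher, so the direction is up.
Checking another pair — Fb4 → Gb4 — gives the same interval.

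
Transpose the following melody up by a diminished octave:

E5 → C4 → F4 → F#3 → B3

E5: an octave up reaches E, and 11 semitones makes it Eb6.
C4 up a diminished octave is Cb5.
A diminished octave up from F4 gives Fb5.
A diminished octave up from F#3 gives F4.
B3 up a diminished octave is Bb4.

Eb6 Cb5 Fb5 F4 Bb4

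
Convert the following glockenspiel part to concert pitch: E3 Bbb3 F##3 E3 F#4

The glockenspiel sounds a perfect fifteenth above written, so transpose each written note up a perfect fifteenth.
E3 → E5
Bbb3 → Bbb5
F##3 → F##5
E3 → E5
F#4 → F#6

E5 Bbb5 F##5 E5 F#6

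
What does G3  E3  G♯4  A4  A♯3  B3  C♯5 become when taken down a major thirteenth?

A major thirteenth down from G3 gives Bb1.
E3: a thirteenth down reaches G, and 21 semitones makes it G1.
A major thirteenth down from G#4 gives B2.
A4 down a major thirteenth is C3.
A#3 down a major thirteenth is C#2.
A major thirteenth down from B3 gives D2.
C#5: a thirteenth down reaches E, and 21 semitones makes it E3.

Bb1 G1 B2 C3 C#2 D2 E3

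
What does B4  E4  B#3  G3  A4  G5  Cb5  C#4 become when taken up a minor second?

C5 F4 C#4 Ab3 Bb4 Ab5 Dbb5 D4

B4 to C5
E4 to F4
B#3 to C#4
G3 to Ab3
A4 to Bb4
G5 to Ab5
Cb5 to Dbb5
C#4 to D4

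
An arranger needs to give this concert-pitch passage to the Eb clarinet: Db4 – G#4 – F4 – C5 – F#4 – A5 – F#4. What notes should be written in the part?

Written C4 sounds as Eb4 on the Eb clarinet, so concert pitches are written a minor third down.
Db4 -> Bb3
G#4 -> E#4
F4 -> D4
C5 -> A4
F#4 -> D#4
A5 -> F#5
F#4 -> D#4

Bb3 E#4 D4 A4 D#4 F#5 D#4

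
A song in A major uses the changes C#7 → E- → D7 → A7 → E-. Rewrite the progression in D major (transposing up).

A major up to D major is a perfect fourth; each chord root moves by that interval while the quality stays the same.
C#7: root C# up a perfect fourth → F#, giving F#7.
E-: root E up a perfect fourth → A, giving A-.
D7: root D up a perfect fourth → G, giving G7.
A7: root A up a perfect fourth → D, giving D7.
E-: root E up a perfect fourth → A, giving A-.

F#7 A- G7 D7 A-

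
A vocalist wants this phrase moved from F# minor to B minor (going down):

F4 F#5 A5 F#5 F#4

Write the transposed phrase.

From F# down to B is a perfect fifth; apply that to each pitch.
F4 → Bb3
F#5 → B4
A5 → D5
F#5 → B4
F#4 → B3

Bb3 B4 D5 B4 B3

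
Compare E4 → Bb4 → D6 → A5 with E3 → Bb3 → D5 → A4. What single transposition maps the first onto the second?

down a perfect octave

From E4 to E3 is 8 letter names — an octave of some quality.
E3 to E4 is 12 semitones, which makes it a perfect octave; the second version is lower, so the direction is down.
Checking another pair — A5 → A4 — gives the same interval.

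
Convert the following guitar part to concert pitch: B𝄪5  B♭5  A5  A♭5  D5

The guitar sounds a perfect octave below written, so transpose each written note down a perfect octave.
B##5 becomes B##4
Bb5 becomes Bb4
A5 becomes A4
Ab5 becomes Ab4
D5 becomes D4

B##4 Bb4 A4 Ab4 D4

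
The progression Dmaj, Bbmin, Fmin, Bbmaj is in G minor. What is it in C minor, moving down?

G minor down to C minor is a perfect fifth; each chord root moves by that interval while the quality stays the same.
Dmaj: root D down a perfect fifth → G, giving Gmaj.
Bbmin: root Bb down a perfect fifth → Eb, giving Ebmin.
Fmin: root F down a perfect fifth → Bb, giving Bbmin.
Bbmaj: root Bb down a perfect fifth → Eb, giving Ebmaj.

Gmaj Ebmin Bbmin Ebmaj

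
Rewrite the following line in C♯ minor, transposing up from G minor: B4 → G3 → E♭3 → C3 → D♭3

From G up to C♯ is an augmented fourth; apply that to each pitch.
B4 becomes E#5
G3 becomes C#4
Eb3 becomes A3
C3 becomes F#3
Db3 becomes G3

E#5 C#4 A3 F#3 G3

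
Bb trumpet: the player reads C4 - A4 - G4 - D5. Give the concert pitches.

Bb3 G4 F4 C5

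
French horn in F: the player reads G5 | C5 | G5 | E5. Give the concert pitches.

C5 F4 C5 A4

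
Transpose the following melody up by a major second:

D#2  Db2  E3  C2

E#2 Eb2 F#3 D2

D#2 up a major second is E#2.
Db2 up a major second is Eb2.
E3: a second up reaches F, and 2 semitones makes it F#3.
C2: a second up reaches D, and 2 semitones makes it D2.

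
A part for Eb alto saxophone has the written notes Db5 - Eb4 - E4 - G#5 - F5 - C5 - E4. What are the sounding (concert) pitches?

Fb4 Gb3 G3 B4 Ab4 Eb4 G3

The Eb alto saxophone sounds a major sixth below written, so transpose each written note down a major sixth.
Db5 becomes Fb4
Eb4 becomes Gb3
E4 becomes G3
G#5 becomes B4
F5 becomes Ab4
C5 becomes Eb4
E4 becomes G3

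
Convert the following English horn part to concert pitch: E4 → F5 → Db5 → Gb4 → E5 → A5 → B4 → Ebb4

A3 Bb4 Gb4 Cb4 A4 D5 E4 Abb3

The English horn sounds a perfect fifth below written, so transpose each written note down a perfect fifth.
E4 -> A3
F5 -> Bb4
Db5 -> Gb4
Gb4 -> Cb4
E5 -> A4
A5 -> D5
B4 -> E4
Ebb4 -> Abb3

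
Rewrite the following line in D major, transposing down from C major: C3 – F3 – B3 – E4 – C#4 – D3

From C down to D is a minor seventh; apply that to each pitch.
C3 to D2
F3 to G2
B3 to C#3
E4 to F#3
C#4 to D#3
D3 to E2

D2 G2 C#3 F#3 D#3 E2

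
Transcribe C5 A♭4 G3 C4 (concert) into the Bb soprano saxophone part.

D5 Bb4 A3 D4

The Bb soprano saxophone sounds a major second below written, so the written part must be a major second above concert — transpose each note up.
C5 gives D5
Ab4 gives Bb4
G3 gives A3
C4 gives D4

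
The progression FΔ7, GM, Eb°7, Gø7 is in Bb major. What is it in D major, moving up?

Bb major up to D major is a major third; each chord root moves by that interval while the quality stays the same.
FΔ7: root F up a major third → A, giving AΔ7.
GM: root G up a major third → B, giving BM.
Eb°7: root Eb up a major third → G, giving G°7.
Gø7: root G up a major third → B, giving Bø7.

AΔ7 BM G°7 Bø7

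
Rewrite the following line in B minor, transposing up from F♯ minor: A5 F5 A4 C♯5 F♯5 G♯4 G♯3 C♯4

D6 Bb5 D5 F#5 B5 C#5 C#4 F#4

From F♯ up to B is a perfect fourth; apply that to each pitch.
A5 to D6
F5 to Bb5
A4 to D5
C#5 to F#5
F#5 to B5
G#4 to C#5
G#3 to C#4
C#4 to F#4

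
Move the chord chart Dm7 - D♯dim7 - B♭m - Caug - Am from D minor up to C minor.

D minor up to C minor is a minor seventh; each chord root moves by that interval while the quality stays the same.
Dm7: root D up a minor seventh → C, giving Cm7.
D♯dim7: root D♯ up a minor seventh → C#, giving C#dim7.
B♭m: root B♭ up a minor seventh → Ab, giving Abm.
Caug: root C up a minor seventh → Bb, giving Bbaug.
Am: root A up a minor seventh → G, giving Gm.

Cm7 C#dim7 Abm Bbaug Gm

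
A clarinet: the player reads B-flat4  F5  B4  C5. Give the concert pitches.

Written C4 on the A clarinet sounds as A3, a minor third lower; apply that shift to every note.
Bb4 gives G4
F5 gives D5
B4 gives G#4
C5 gives A4

G4 D5 G#4 A4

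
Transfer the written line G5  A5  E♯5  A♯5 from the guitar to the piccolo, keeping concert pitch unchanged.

G3 A3 E#3 A#3

First find concert pitch: the guitar sounds a perfect octave below written, so G5 A5 E♯5 A♯5 sounds G4 A4 E#4 A#4.
Then write for piccolo: it sounds a perfect octave above written, so the part must be a perfect octave below concert.
G4 → G3
A4 → A3
E#4 → E#3
A#4 → A#3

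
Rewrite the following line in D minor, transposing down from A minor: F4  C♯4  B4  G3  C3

A minor to D minor down is a perfect fifth, so every note moves down by that interval.
F4 becomes Bb3
C#4 becomes F#3
B4 becomes E4
G3 becomes C3
C3 becomes F2

Bb3 F#3 E4 C3 F2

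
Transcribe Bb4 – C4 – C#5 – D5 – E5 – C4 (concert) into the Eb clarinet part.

The Eb clarinet sounds a minor third above written, so the written part must be a minor third below concert — transpose each note down.
Bb4 becomes G4
C4 becomes A3
C#5 becomes A#4
D5 becomes B4
E5 becomes C#5
C4 becomes A3

G4 A3 A#4 B4 C#5 A3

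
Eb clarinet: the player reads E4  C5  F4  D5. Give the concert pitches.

G4 Eb5 Ab4 F5

The Eb clarinet sounds a minor third above written, so transpose each written note up a minor third.
E4 -> G4
C5 -> Eb5
F4 -> Ab4
D5 -> F5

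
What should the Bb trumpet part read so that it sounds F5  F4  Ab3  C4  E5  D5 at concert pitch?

The Bb trumpet sounds a major second below written, so the written part must be a major second above concert — transpose each note up.
F5 -> G5
F4 -> G4
Ab3 -> Bb3
C4 -> D4
E5 -> F#5
D5 -> E5

G5 G4 Bb3 D4 F#5 E5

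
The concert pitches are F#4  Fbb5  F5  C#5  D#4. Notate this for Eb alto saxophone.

D#5 Dbb6 D6 A#5 B#4

The Eb alto saxophone sounds a major sixth below written, so the written part must be a major sixth above concert — transpose each note up.
F#4 gives D#5
Fbb5 gives Dbb6
F5 gives D6
C#5 gives A#5
D#4 gives B#4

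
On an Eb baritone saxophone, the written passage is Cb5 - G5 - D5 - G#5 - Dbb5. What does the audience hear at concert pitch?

Ebb3 Bb3 F3 B3 Fbb3

The Eb baritone saxophone sounds a major thirteenth below written, so transpose each written note down a major thirteenth.
Cb5 -> Ebb3
G5 -> Bb3
D5 -> F3
G#5 -> B3
Dbb5 -> Fbb3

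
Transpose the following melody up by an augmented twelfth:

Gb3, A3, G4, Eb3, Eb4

D5 E#5 D#6 B4 B5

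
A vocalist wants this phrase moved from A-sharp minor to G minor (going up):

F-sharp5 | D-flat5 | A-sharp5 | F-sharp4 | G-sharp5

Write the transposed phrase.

A-sharp minor to G minor up is a diminished seventh, so every note moves up by that interval.
F#5 → Eb6
Db5 → Cbb6
A#5 → G6
F#4 → Eb5
G#5 → F6

Eb6 Cbb6 G6 Eb5 F6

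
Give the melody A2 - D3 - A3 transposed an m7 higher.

G3 C4 G4

A2 -> G3
D3 -> C4
A3 -> G4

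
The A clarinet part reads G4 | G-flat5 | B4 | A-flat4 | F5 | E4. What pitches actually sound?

E4 Eb5 G#4 F4 D5 C#4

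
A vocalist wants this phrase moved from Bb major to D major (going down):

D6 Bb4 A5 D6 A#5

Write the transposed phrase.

From Bb down to D is a minor sixth; apply that to each pitch.
D6 to F#5
Bb4 to D4
A5 to C#5
D6 to F#5
A#5 to C##5

F#5 D4 C#5 F#5 C##5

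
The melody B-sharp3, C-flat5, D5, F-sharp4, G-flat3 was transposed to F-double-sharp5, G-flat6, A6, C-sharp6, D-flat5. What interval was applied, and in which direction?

up a perfect twelfth

Take the first pair: B#3 → F##5. B to F spans 12 letter names, so the interval is some kind of twelfth.
B#3 to F##5 is 19 semitones, which makes it a perfect twelfth; the second version is higher, so the direction is up.
Checking another pair — Gb3 → Db5 — gives the same interval.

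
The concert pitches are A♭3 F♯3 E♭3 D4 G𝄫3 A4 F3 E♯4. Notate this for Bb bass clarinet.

Bb4 G#4 F4 E5 Abb4 B5 G4 F##5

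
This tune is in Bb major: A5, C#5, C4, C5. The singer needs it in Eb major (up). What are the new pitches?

D6 F#5 F4 F5

From Bb up to Eb is a perfect fourth; apply that to each pitch.
A5 becomes D6
C#5 becomes F#5
C4 becomes F4
C5 becomes F5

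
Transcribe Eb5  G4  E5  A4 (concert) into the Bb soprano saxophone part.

Written C4 sounds as Bb3 on the Bb soprano saxophone, so concert pitches are written a major second up.
Eb5 becomes F5
G4 becomes A4
E5 becomes F#5
A4 becomes B4

F5 A4 F#5 B4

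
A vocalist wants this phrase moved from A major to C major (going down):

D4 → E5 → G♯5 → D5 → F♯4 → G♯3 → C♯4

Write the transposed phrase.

From A down to C is a major sixth; apply that to each pitch.
D4 becomes F3
E5 becomes G4
G#5 becomes B4
D5 becomes F4
F#4 becomes A3
G#3 becomes B2
C#4 becomes E3

F3 G4 B4 F4 A3 B2 E3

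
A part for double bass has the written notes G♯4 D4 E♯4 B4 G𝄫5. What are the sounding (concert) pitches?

Written C4 on the double bass sounds as C3, a perfect octave lower; apply that shift to every note.
G#4 -> G#3
D4 -> D3
E#4 -> E#3
B4 -> B3
Gbb5 -> Gbb4

G#3 D3 E#3 B3 Gbb4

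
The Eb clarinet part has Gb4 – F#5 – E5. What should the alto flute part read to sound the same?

Ebb5 D6 C6

First find concert pitch: the Eb clarinet sounds a minor third above written, so Gb4 F#5 E5 sounds Bbb4 A5 G5.
Then write for alto flute: it sounds a perfect fourth below written, so the part must be a perfect fourth above concert.
Bbb4 → Ebb5
A5 → D6
G5 → C6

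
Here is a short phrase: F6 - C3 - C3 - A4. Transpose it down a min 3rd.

F6: a third down reaches D, and 3 semitones makes it D6.
A minor third down from C3 gives A2.
C3: a third down reaches A, and 3 semitones makes it A2.
A minor third down from A4 gives F#4.

D6 A2 A2 F#4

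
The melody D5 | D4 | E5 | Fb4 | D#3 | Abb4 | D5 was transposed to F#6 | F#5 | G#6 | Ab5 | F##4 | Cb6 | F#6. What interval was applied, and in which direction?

up a major tenth

From D5 to F#6 is 10 letter names — a tenth of some quality.
D5 to F#6 is 16 semitones, which makes it a major tenth; the second version is higher, so the direction is up.
Checking another pair — D5 → F#6 — gives the same interval.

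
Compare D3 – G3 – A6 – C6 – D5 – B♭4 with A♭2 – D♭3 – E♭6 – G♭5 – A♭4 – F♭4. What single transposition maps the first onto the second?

down an augmented fourth

Take the first pair: D3 → Ab2. D to A spans 4 letter names, so the interval is some kind of fourth.
Ab2 to D3 is 6 semitones, which makes it an augmented fourth; the second version is lower, so the direction is down.
Checking another pair — Bb4 → Fb4 — gives the same interval.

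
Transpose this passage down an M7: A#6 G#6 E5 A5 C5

A#6 -> B5
G#6 -> A5
E5 -> F4
A5 -> Bb4
C5 -> Db4

B5 A5 F4 Bb4 Db4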